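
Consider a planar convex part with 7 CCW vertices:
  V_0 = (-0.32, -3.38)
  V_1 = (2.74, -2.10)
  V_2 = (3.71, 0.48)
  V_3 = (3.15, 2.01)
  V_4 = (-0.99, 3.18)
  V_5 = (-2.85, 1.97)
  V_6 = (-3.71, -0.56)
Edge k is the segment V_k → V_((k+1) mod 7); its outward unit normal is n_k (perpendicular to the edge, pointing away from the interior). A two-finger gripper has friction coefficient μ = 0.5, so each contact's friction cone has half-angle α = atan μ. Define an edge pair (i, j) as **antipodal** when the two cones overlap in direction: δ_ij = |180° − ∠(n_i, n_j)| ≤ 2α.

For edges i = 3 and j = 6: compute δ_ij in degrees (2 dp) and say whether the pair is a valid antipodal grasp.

δ = 23.97°, valid

α = atan 0.5 = 26.57°;  2α = 53.13°
edge 3: e_3 = (-4.14, +1.17);  n_3 = (+0.2720, +0.9623)
edge 6: e_6 = (+3.39, -2.82);  n_6 = (-0.6395, -0.7688)
∠(n_3, n_6) = 156.03°
δ = |180° − 156.03°| = 23.97°
23.97° ≤ 2α = 53.13°  →  valid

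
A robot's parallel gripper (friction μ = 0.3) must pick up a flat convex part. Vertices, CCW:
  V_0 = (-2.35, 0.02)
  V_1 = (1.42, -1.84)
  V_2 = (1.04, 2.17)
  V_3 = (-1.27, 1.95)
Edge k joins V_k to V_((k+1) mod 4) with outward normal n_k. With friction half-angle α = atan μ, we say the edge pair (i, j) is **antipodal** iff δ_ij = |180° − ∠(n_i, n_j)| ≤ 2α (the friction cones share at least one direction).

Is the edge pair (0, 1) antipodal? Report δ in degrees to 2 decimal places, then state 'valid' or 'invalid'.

α = atan 0.3 = 16.70°;  2α = 33.40°
edge 0: e_0 = (+3.77, -1.86);  n_0 = (-0.4424, -0.8968)
edge 1: e_1 = (-0.38, +4.01);  n_1 = (+0.9955, +0.0943)
∠(n_0, n_1) = 121.67°
δ = |180° − 121.67°| = 58.33°
58.33° > 2α = 33.40°  →  invalid

δ = 58.33°, invalid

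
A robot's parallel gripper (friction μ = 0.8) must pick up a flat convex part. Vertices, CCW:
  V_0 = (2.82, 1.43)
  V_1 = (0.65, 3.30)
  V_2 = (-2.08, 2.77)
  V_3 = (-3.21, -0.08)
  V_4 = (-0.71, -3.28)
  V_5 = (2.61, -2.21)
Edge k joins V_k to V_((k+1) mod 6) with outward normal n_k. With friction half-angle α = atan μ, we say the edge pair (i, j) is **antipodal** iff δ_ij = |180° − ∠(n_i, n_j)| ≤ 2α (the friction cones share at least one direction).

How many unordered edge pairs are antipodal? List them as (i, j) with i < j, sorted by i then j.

count = 9; pairs: (0,2), (0,3), (0,4), (1,3), (1,4), (1,5), (2,4), (2,5), (3,5)

α = atan 0.8 = 38.66°;  2α = 77.32°
n_0 = (+0.6528, +0.7575)
n_1 = (-0.1906, +0.9817)
n_2 = (-0.9296, +0.3686)
n_3 = (-0.7880, -0.6156)
n_4 = (+0.3068, -0.9518)
n_5 = (+0.9983, -0.0576)
  (0,1): δ = 128.26°  ·
  (0,2): δ = 70.87°  ✓
  (0,3): δ = 11.25°  ✓
  (0,4): δ = 58.62°  ✓
  (0,5): δ = 127.45°  ·
  (1,2): δ = 122.61°  ·
  (1,3): δ = 62.99°  ✓
  (1,4): δ = 6.88°  ✓
  (1,5): δ = 75.71°  ✓
  (2,3): δ = 120.37°  ·
  (2,4): δ = 50.51°  ✓
  (2,5): δ = 18.33°  ✓
  (3,4): δ = 110.14°  ·
  (3,5): δ = 41.30°  ✓
  (4,5): δ = 111.17°  ·
antipodal pairs: 9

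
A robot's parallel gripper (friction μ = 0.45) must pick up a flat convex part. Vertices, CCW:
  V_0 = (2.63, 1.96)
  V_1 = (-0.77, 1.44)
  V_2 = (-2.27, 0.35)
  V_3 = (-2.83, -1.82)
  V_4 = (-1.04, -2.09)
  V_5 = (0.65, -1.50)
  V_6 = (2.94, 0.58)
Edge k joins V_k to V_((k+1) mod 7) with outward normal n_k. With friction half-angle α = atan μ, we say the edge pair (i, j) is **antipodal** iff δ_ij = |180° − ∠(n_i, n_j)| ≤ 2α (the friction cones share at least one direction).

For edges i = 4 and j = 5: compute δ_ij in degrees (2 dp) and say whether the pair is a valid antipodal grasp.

δ = 157.00°, invalid

α = atan 0.45 = 24.23°;  2α = 48.46°
edge 4: e_4 = (+1.69, +0.59);  n_4 = (+0.3296, -0.9441)
edge 5: e_5 = (+2.29, +2.08);  n_5 = (+0.6724, -0.7402)
∠(n_4, n_5) = 23.00°
δ = |180° − 23.00°| = 157.00°
157.00° > 2α = 48.46°  →  invalid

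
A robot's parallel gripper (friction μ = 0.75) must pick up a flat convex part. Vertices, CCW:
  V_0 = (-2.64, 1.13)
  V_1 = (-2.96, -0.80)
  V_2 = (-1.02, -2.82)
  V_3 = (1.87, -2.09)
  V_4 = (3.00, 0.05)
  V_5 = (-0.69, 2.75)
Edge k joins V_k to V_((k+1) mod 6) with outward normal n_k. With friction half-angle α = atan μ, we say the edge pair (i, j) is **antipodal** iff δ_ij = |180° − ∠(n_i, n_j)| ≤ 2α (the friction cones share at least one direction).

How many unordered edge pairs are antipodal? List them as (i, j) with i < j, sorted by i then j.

α = atan 0.75 = 36.87°;  2α = 73.74°
n_0 = (-0.9865, +0.1636)
n_1 = (-0.7212, -0.6927)
n_2 = (+0.2449, -0.9695)
n_3 = (+0.8843, -0.4669)
n_4 = (+0.5905, +0.8070)
n_5 = (-0.6390, +0.7692)
  (0,1): δ = 126.74°  ·
  (0,2): δ = 66.41°  ✓
  (0,3): δ = 18.42°  ✓
  (0,4): δ = 63.22°  ✓
  (0,5): δ = 139.13°  ·
  (1,2): δ = 119.67°  ·
  (1,3): δ = 71.68°  ✓
  (1,4): δ = 9.96°  ✓
  (1,5): δ = 85.88°  ·
  (2,3): δ = 132.01°  ·
  (2,4): δ = 50.37°  ✓
  (2,5): δ = 25.54°  ✓
  (3,4): δ = 98.36°  ·
  (3,5): δ = 22.45°  ✓
  (4,5): δ = 104.09°  ·
antipodal pairs: 8

count = 8; pairs: (0,2), (0,3), (0,4), (1,3), (1,4), (2,4), (2,5), (3,5)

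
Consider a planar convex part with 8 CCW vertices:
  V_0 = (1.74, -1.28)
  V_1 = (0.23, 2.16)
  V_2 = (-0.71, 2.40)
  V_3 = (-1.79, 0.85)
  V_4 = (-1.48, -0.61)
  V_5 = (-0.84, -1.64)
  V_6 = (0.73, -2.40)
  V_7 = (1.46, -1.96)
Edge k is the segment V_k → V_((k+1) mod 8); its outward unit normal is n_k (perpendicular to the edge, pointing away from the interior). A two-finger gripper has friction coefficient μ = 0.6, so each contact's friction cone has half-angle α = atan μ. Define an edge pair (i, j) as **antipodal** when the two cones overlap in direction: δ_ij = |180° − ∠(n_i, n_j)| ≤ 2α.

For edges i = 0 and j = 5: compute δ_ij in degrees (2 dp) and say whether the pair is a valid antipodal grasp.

δ = 40.47°, valid

α = atan 0.6 = 30.96°;  2α = 61.93°
edge 0: e_0 = (-1.51, +3.44);  n_0 = (+0.9157, +0.4019)
edge 5: e_5 = (+1.57, -0.76);  n_5 = (-0.4357, -0.9001)
∠(n_0, n_5) = 139.53°
δ = |180° − 139.53°| = 40.47°
40.47° ≤ 2α = 61.93°  →  valid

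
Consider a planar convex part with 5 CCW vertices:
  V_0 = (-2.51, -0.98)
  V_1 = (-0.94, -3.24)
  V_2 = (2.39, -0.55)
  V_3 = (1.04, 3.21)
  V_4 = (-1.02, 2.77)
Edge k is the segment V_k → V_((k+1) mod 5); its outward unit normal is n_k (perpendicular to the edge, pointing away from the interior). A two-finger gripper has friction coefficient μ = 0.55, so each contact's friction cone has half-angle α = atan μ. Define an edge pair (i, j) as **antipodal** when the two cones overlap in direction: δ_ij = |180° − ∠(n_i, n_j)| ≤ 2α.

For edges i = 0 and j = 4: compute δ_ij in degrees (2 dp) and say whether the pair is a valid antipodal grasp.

α = atan 0.55 = 28.81°;  2α = 57.62°
edge 0: e_0 = (+1.57, -2.26);  n_0 = (-0.8213, -0.5705)
edge 4: e_4 = (-1.49, -3.75);  n_4 = (-0.9293, +0.3693)
∠(n_0, n_4) = 56.46°
δ = |180° − 56.46°| = 123.54°
123.54° > 2α = 57.62°  →  invalid

δ = 123.54°, invalid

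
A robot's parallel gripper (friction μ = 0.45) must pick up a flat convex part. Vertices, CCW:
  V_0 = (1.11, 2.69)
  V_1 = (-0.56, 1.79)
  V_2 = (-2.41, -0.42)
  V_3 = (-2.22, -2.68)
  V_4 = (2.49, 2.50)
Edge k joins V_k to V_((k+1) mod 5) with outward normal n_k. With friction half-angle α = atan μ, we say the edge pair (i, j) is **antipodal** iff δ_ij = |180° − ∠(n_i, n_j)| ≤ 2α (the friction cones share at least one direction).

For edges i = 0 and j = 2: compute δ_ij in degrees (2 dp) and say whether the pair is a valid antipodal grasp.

δ = 113.52°, invalid

α = atan 0.45 = 24.23°;  2α = 48.46°
edge 0: e_0 = (-1.67, -0.90);  n_0 = (-0.4744, +0.8803)
edge 2: e_2 = (+0.19, -2.26);  n_2 = (-0.9965, -0.0838)
∠(n_0, n_2) = 66.48°
δ = |180° − 66.48°| = 113.52°
113.52° > 2α = 48.46°  →  invalid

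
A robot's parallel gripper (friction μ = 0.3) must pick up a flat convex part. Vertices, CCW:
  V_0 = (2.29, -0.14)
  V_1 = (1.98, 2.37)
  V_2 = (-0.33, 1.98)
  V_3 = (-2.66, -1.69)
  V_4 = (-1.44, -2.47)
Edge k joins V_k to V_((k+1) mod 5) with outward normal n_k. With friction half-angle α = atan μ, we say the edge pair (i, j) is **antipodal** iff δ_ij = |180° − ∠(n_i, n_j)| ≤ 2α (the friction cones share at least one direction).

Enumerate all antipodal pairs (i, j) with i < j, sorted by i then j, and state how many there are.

count = 2; pairs: (1,4), (2,4)

α = atan 0.3 = 16.70°;  2α = 33.40°
n_0 = (+0.9925, +0.1226)
n_1 = (-0.1665, +0.9860)
n_2 = (-0.8442, +0.5360)
n_3 = (-0.5387, -0.8425)
n_4 = (+0.5298, -0.8481)
  (0,1): δ = 87.46°  ·
  (0,2): δ = 39.45°  ·
  (0,3): δ = 50.37°  ·
  (0,4): δ = 114.95°  ·
  (1,2): δ = 131.99°  ·
  (1,3): δ = 42.18°  ·
  (1,4): δ = 22.41°  ✓
  (2,3): δ = 90.18°  ·
  (2,4): δ = 25.60°  ✓
  (3,4): δ = 115.42°  ·
antipodal pairs: 2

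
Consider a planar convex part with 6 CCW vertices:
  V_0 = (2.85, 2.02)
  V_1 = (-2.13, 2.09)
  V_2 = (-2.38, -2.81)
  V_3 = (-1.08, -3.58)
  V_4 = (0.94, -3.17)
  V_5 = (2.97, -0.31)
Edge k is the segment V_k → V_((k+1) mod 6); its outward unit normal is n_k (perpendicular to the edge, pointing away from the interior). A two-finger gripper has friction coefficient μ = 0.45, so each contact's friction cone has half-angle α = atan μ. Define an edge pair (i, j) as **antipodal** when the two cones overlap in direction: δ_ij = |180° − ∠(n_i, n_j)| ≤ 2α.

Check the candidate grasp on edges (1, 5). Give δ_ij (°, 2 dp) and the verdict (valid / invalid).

α = atan 0.45 = 24.23°;  2α = 48.46°
edge 1: e_1 = (-0.25, -4.90);  n_1 = (-0.9987, +0.0510)
edge 5: e_5 = (-0.12, +2.33);  n_5 = (+0.9987, +0.0514)
∠(n_1, n_5) = 174.13°
δ = |180° − 174.13°| = 5.87°
5.87° ≤ 2α = 48.46°  →  valid

δ = 5.87°, valid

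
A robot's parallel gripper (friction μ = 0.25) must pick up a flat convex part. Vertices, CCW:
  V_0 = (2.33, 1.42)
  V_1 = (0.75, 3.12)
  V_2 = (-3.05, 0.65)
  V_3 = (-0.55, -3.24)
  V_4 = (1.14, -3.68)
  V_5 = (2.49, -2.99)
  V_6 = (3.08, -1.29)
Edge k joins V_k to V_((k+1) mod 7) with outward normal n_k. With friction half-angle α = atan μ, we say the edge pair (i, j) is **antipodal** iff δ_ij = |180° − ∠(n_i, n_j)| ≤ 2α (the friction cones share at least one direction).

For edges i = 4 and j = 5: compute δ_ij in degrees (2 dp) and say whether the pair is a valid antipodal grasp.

α = atan 0.25 = 14.04°;  2α = 28.07°
edge 4: e_4 = (+1.35, +0.69);  n_4 = (+0.4551, -0.8904)
edge 5: e_5 = (+0.59, +1.70);  n_5 = (+0.9447, -0.3279)
∠(n_4, n_5) = 43.79°
δ = |180° − 43.79°| = 136.21°
136.21° > 2α = 28.07°  →  invalid

δ = 136.21°, invalid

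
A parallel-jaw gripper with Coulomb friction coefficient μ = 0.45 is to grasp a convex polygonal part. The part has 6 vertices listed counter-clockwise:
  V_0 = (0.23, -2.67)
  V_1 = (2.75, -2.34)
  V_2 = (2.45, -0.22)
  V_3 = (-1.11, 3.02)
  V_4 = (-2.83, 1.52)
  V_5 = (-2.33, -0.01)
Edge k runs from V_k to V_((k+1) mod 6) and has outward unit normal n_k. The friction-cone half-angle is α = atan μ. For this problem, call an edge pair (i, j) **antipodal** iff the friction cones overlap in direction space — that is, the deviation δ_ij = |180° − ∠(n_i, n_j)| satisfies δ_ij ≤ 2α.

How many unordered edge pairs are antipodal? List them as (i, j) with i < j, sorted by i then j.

count = 5; pairs: (0,3), (1,4), (1,5), (2,4), (2,5)

α = atan 0.45 = 24.23°;  2α = 48.46°
n_0 = (+0.1298, -0.9915)
n_1 = (+0.9901, +0.1401)
n_2 = (+0.6731, +0.7396)
n_3 = (-0.6573, +0.7537)
n_4 = (-0.9505, -0.3106)
n_5 = (-0.7205, -0.6934)
  (0,1): δ = 89.41°  ·
  (0,2): δ = 49.77°  ·
  (0,3): δ = 33.63°  ✓
  (0,4): δ = 100.64°  ·
  (0,5): δ = 126.44°  ·
  (1,2): δ = 140.36°  ·
  (1,3): δ = 56.96°  ·
  (1,4): δ = 10.04°  ✓
  (1,5): δ = 35.85°  ✓
  (2,3): δ = 96.60°  ·
  (2,4): δ = 29.60°  ✓
  (2,5): δ = 3.79°  ✓
  (3,4): δ = 112.99°  ·
  (3,5): δ = 87.19°  ·
  (4,5): δ = 154.19°  ·
antipodal pairs: 5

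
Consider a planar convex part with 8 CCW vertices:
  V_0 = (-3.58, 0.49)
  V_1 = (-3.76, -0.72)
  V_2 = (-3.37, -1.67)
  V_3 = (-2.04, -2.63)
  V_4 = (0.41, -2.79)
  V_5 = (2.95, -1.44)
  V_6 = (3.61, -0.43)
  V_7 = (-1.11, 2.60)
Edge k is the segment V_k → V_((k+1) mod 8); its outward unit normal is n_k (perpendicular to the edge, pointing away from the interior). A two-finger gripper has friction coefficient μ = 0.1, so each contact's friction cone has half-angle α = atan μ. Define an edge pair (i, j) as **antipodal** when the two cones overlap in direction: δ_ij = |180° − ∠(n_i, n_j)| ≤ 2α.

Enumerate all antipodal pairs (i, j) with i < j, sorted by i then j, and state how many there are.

α = atan 0.1 = 5.71°;  2α = 11.42°
n_0 = (-0.9891, +0.1471)
n_1 = (-0.9251, -0.3798)
n_2 = (-0.5853, -0.8108)
n_3 = (-0.0652, -0.9979)
n_4 = (+0.4693, -0.8830)
n_5 = (+0.8371, -0.5470)
n_6 = (+0.5402, +0.8415)
n_7 = (-0.6495, +0.7603)
  (0,1): δ = 149.22°  ·
  (0,2): δ = 117.36°  ·
  (0,3): δ = 85.28°  ·
  (0,4): δ = 53.55°  ·
  (0,5): δ = 24.70°  ·
  (0,6): δ = 65.76°  ·
  (0,7): δ = 138.97°  ·
  (1,2): δ = 148.14°  ·
  (1,3): δ = 116.06°  ·
  (1,4): δ = 84.33°  ·
  (1,5): δ = 55.48°  ·
  (1,6): δ = 34.98°  ·
  (1,7): δ = 108.19°  ·
  (2,3): δ = 147.91°  ·
  (2,4): δ = 116.19°  ·
  (2,5): δ = 87.34°  ·
  (2,6): δ = 3.12°  ✓
  (2,7): δ = 76.33°  ·
  (3,4): δ = 148.27°  ·
  (3,5): δ = 119.43°  ·
  (3,6): δ = 28.96°  ·
  (3,7): δ = 44.24°  ·
  (4,5): δ = 151.15°  ·
  (4,6): δ = 60.69°  ·
  (4,7): δ = 12.52°  ·
  (5,6): δ = 89.54°  ·
  (5,7): δ = 16.33°  ·
  (6,7): δ = 106.80°  ·
antipodal pairs: 1

count = 1; pairs: (2,6)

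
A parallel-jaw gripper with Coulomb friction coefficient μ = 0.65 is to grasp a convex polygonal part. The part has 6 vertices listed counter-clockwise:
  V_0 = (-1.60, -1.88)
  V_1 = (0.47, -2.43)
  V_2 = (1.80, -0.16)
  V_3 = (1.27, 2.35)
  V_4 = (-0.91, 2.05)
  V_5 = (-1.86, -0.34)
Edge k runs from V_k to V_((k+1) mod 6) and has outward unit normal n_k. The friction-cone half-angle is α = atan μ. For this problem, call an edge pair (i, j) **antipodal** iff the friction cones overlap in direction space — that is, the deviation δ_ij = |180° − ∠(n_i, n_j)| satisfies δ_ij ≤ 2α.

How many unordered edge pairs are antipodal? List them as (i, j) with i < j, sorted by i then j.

count = 7; pairs: (0,2), (0,3), (1,3), (1,4), (1,5), (2,4), (2,5)

α = atan 0.65 = 33.02°;  2α = 66.05°
n_0 = (-0.2568, -0.9665)
n_1 = (+0.8628, -0.5055)
n_2 = (+0.9784, +0.2066)
n_3 = (-0.1363, +0.9907)
n_4 = (-0.9293, +0.3694)
n_5 = (-0.9860, -0.1665)
  (0,1): δ = 105.49°  ·
  (0,2): δ = 63.20°  ✓
  (0,3): δ = 22.72°  ✓
  (0,4): δ = 83.20°  ·
  (0,5): δ = 114.46°  ·
  (1,2): δ = 137.71°  ·
  (1,3): δ = 51.80°  ✓
  (1,4): δ = 8.69°  ✓
  (1,5): δ = 39.95°  ✓
  (2,3): δ = 94.09°  ·
  (2,4): δ = 33.60°  ✓
  (2,5): δ = 2.34°  ✓
  (3,4): δ = 119.51°  ·
  (3,5): δ = 88.25°  ·
  (4,5): δ = 148.74°  ·
antipodal pairs: 7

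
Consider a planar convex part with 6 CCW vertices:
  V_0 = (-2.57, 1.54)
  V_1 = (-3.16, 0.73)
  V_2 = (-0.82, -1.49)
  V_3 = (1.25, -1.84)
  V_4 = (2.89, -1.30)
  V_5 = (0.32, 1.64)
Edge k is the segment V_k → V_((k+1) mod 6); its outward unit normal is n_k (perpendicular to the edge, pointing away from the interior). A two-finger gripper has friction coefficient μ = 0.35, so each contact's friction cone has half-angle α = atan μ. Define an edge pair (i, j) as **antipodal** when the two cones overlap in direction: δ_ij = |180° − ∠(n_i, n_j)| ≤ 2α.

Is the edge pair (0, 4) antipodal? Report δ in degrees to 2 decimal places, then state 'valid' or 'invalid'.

δ = 77.23°, invalid

α = atan 0.35 = 19.29°;  2α = 38.58°
edge 0: e_0 = (-0.59, -0.81);  n_0 = (-0.8083, +0.5888)
edge 4: e_4 = (-2.57, +2.94);  n_4 = (+0.7529, +0.6581)
∠(n_0, n_4) = 102.77°
δ = |180° − 102.77°| = 77.23°
77.23° > 2α = 38.58°  →  invalid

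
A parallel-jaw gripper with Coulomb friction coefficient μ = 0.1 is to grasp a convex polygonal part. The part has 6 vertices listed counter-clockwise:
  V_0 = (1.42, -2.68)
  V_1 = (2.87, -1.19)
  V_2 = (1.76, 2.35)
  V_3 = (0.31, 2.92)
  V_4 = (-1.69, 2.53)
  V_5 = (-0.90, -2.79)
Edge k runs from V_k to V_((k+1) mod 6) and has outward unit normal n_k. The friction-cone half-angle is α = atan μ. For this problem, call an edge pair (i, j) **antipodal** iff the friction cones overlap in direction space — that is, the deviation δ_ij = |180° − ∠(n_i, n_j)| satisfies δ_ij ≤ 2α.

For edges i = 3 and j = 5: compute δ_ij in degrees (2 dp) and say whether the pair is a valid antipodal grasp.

δ = 8.32°, valid

α = atan 0.1 = 5.71°;  2α = 11.42°
edge 3: e_3 = (-2.00, -0.39);  n_3 = (-0.1914, +0.9815)
edge 5: e_5 = (+2.32, +0.11);  n_5 = (+0.0474, -0.9989)
∠(n_3, n_5) = 171.68°
δ = |180° − 171.68°| = 8.32°
8.32° ≤ 2α = 11.42°  →  valid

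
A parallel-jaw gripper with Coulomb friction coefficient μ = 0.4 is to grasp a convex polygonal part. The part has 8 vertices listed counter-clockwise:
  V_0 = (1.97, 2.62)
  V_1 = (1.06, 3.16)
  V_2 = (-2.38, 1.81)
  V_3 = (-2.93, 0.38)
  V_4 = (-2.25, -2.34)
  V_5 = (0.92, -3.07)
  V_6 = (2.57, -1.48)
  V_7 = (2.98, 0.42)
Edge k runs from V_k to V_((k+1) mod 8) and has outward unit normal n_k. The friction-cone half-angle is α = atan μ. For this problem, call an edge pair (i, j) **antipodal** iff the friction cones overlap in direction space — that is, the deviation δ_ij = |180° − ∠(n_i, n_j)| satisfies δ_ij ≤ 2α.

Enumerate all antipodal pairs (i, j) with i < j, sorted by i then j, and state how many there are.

count = 7; pairs: (0,4), (1,4), (1,5), (2,5), (2,6), (3,6), (3,7)

α = atan 0.4 = 21.80°;  2α = 43.60°
n_0 = (+0.5103, +0.8600)
n_1 = (-0.3653, +0.9309)
n_2 = (-0.9333, +0.3590)
n_3 = (-0.9701, -0.2425)
n_4 = (-0.2244, -0.9745)
n_5 = (+0.6939, -0.7201)
n_6 = (+0.9775, -0.2109)
n_7 = (+0.9088, +0.4172)
  (0,1): δ = 127.89°  ·
  (0,2): δ = 80.35°  ·
  (0,3): δ = 45.28°  ·
  (0,4): δ = 17.72°  ✓
  (0,5): δ = 74.62°  ·
  (0,6): δ = 108.51°  ·
  (0,7): δ = 145.34°  ·
  (1,2): δ = 132.46°  ·
  (1,3): δ = 97.39°  ·
  (1,4): δ = 34.40°  ✓
  (1,5): δ = 22.51°  ✓
  (1,6): δ = 56.40°  ·
  (1,7): δ = 93.23°  ·
  (2,3): δ = 144.93°  ·
  (2,4): δ = 81.93°  ·
  (2,5): δ = 25.02°  ✓
  (2,6): δ = 8.86°  ✓
  (2,7): δ = 45.70°  ·
  (3,4): δ = 117.00°  ·
  (3,5): δ = 60.10°  ·
  (3,6): δ = 26.21°  ✓
  (3,7): δ = 10.62°  ✓
  (4,5): δ = 123.09°  ·
  (4,6): δ = 89.21°  ·
  (4,7): δ = 52.37°  ·
  (5,6): δ = 146.12°  ·
  (5,7): δ = 109.28°  ·
  (6,7): δ = 143.16°  ·
antipodal pairs: 7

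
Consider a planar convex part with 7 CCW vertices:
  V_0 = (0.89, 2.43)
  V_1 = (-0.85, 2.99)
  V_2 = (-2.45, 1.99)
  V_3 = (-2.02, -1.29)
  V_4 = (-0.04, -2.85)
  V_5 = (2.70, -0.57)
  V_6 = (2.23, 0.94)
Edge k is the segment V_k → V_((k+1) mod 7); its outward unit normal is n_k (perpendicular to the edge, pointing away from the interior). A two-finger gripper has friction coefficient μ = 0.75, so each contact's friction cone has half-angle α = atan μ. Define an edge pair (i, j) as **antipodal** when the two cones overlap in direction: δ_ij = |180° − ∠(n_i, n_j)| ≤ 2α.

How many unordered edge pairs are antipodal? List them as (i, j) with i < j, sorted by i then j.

count = 10; pairs: (0,2), (0,3), (0,4), (1,3), (1,4), (2,4), (2,5), (2,6), (3,5), (3,6)

α = atan 0.75 = 36.87°;  2α = 73.74°
n_0 = (+0.3064, +0.9519)
n_1 = (-0.5300, +0.8480)
n_2 = (-0.9915, -0.1300)
n_3 = (-0.6189, -0.7855)
n_4 = (+0.6396, -0.7687)
n_5 = (+0.9548, +0.2972)
n_6 = (+0.7435, +0.6687)
  (0,1): δ = 130.15°  ·
  (0,2): δ = 64.69°  ✓
  (0,3): δ = 20.39°  ✓
  (0,4): δ = 57.60°  ✓
  (0,5): δ = 125.13°  ·
  (0,6): δ = 149.81°  ·
  (1,2): δ = 114.54°  ·
  (1,3): δ = 70.24°  ✓
  (1,4): δ = 7.76°  ✓
  (1,5): δ = 75.28°  ·
  (1,6): δ = 99.96°  ·
  (2,3): δ = 135.70°  ·
  (2,4): δ = 57.70°  ✓
  (2,5): δ = 9.82°  ✓
  (2,6): δ = 34.50°  ✓
  (3,4): δ = 102.00°  ·
  (3,5): δ = 34.48°  ✓
  (3,6): δ = 9.80°  ✓
  (4,5): δ = 112.48°  ·
  (4,6): δ = 87.80°  ·
  (5,6): δ = 155.32°  ·
antipodal pairs: 10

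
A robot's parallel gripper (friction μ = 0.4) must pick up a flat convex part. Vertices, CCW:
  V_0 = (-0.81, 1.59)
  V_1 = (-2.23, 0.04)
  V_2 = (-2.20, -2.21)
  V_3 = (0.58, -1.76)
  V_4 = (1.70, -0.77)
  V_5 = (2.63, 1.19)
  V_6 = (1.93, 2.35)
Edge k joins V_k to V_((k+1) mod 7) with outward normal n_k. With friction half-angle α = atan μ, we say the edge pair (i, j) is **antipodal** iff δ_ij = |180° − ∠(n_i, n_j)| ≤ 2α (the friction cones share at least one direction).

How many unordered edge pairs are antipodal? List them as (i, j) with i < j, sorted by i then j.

count = 7; pairs: (0,2), (0,3), (0,4), (1,4), (1,5), (2,6), (3,6)

α = atan 0.4 = 21.80°;  2α = 43.60°
n_0 = (-0.7374, +0.6755)
n_1 = (-0.9999, -0.0133)
n_2 = (+0.1598, -0.9872)
n_3 = (+0.6623, -0.7493)
n_4 = (+0.9035, -0.4287)
n_5 = (+0.8562, +0.5167)
n_6 = (-0.2673, +0.9636)
  (0,1): δ = 136.74°  ·
  (0,2): δ = 38.31°  ✓
  (0,3): δ = 6.03°  ✓
  (0,4): δ = 17.11°  ✓
  (0,5): δ = 73.60°  ·
  (0,6): δ = 148.00°  ·
  (1,2): δ = 81.57°  ·
  (1,3): δ = 49.29°  ·
  (1,4): δ = 26.15°  ✓
  (1,5): δ = 30.34°  ✓
  (1,6): δ = 104.74°  ·
  (2,3): δ = 147.72°  ·
  (2,4): δ = 124.58°  ·
  (2,5): δ = 68.09°  ·
  (2,6): δ = 6.31°  ✓
  (3,4): δ = 156.86°  ·
  (3,5): δ = 100.37°  ·
  (3,6): δ = 25.97°  ✓
  (4,5): δ = 123.51°  ·
  (4,6): δ = 49.11°  ·
  (5,6): δ = 105.61°  ·
antipodal pairs: 7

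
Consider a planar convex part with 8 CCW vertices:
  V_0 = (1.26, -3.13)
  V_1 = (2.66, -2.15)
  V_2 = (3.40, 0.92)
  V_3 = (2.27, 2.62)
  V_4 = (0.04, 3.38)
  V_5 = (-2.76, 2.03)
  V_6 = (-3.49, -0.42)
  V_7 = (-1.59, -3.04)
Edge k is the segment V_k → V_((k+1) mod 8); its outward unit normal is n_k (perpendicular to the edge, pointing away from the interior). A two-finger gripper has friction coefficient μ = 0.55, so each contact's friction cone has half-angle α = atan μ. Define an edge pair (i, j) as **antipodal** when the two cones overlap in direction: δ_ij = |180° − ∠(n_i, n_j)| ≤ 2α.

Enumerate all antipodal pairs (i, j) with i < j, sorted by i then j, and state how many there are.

α = atan 0.55 = 28.81°;  2α = 57.62°
n_0 = (+0.5735, -0.8192)
n_1 = (+0.9722, -0.2343)
n_2 = (+0.8328, +0.5536)
n_3 = (+0.3226, +0.9465)
n_4 = (-0.4343, +0.9008)
n_5 = (-0.9584, +0.2856)
n_6 = (-0.8095, -0.5871)
n_7 = (-0.0316, -0.9995)
  (0,1): δ = 138.54°  ·
  (0,2): δ = 91.38°  ·
  (0,3): δ = 53.81°  ✓
  (0,4): δ = 9.25°  ✓
  (0,5): δ = 38.42°  ✓
  (0,6): δ = 90.96°  ·
  (0,7): δ = 143.20°  ·
  (1,2): δ = 132.84°  ·
  (1,3): δ = 95.27°  ·
  (1,4): δ = 50.71°  ✓
  (1,5): δ = 3.04°  ✓
  (1,6): δ = 49.50°  ✓
  (1,7): δ = 101.74°  ·
  (2,3): δ = 142.43°  ·
  (2,4): δ = 97.87°  ·
  (2,5): δ = 50.20°  ✓
  (2,6): δ = 2.34°  ✓
  (2,7): δ = 54.58°  ✓
  (3,4): δ = 135.44°  ·
  (3,5): δ = 87.77°  ·
  (3,6): δ = 35.23°  ✓
  (3,7): δ = 17.01°  ✓
  (4,5): δ = 132.33°  ·
  (4,6): δ = 79.79°  ·
  (4,7): δ = 27.55°  ✓
  (5,6): δ = 127.46°  ·
  (5,7): δ = 75.22°  ·
  (6,7): δ = 127.76°  ·
antipodal pairs: 12

count = 12; pairs: (0,3), (0,4), (0,5), (1,4), (1,5), (1,6), (2,5), (2,6), (2,7), (3,6), (3,7), (4,7)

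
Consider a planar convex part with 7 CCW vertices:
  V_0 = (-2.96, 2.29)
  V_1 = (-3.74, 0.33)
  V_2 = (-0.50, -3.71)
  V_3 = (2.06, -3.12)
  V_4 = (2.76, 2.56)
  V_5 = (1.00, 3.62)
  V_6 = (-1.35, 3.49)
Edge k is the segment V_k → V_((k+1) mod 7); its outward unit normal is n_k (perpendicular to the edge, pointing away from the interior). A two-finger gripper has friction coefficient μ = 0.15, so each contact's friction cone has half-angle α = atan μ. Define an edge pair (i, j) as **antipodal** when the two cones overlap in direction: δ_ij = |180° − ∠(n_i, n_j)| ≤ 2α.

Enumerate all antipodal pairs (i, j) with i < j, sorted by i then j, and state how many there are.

α = atan 0.15 = 8.53°;  2α = 17.06°
n_0 = (-0.9291, +0.3698)
n_1 = (-0.7801, -0.6256)
n_2 = (+0.2246, -0.9745)
n_3 = (+0.9925, -0.1223)
n_4 = (+0.5159, +0.8566)
n_5 = (-0.0552, +0.9985)
n_6 = (-0.5976, +0.8018)
  (0,1): δ = 119.57°  ·
  (0,2): δ = 55.32°  ·
  (0,3): δ = 14.67°  ✓
  (0,4): δ = 80.64°  ·
  (0,5): δ = 114.87°  ·
  (0,6): δ = 148.40°  ·
  (1,2): δ = 115.75°  ·
  (1,3): δ = 45.75°  ·
  (1,4): δ = 20.21°  ·
  (1,5): δ = 54.44°  ·
  (1,6): δ = 87.97°  ·
  (2,3): δ = 110.00°  ·
  (2,4): δ = 44.04°  ·
  (2,5): δ = 9.81°  ✓
  (2,6): δ = 23.72°  ·
  (3,4): δ = 114.03°  ·
  (3,5): δ = 79.81°  ·
  (3,6): δ = 46.28°  ·
  (4,5): δ = 145.77°  ·
  (4,6): δ = 112.24°  ·
  (5,6): δ = 146.47°  ·
antipodal pairs: 2

count = 2; pairs: (0,3), (2,5)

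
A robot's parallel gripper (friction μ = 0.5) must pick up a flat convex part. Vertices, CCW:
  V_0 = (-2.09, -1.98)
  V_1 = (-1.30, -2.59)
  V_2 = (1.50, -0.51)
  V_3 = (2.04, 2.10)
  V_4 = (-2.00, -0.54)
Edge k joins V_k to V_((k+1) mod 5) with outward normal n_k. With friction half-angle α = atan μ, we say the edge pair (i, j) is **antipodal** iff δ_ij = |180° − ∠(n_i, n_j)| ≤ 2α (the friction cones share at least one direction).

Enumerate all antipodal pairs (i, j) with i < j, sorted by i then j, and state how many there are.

α = atan 0.5 = 26.57°;  2α = 53.13°
n_0 = (-0.6112, -0.7915)
n_1 = (+0.5963, -0.8027)
n_2 = (+0.9793, -0.2026)
n_3 = (-0.5470, +0.8371)
n_4 = (-0.9981, +0.0624)
  (0,1): δ = 105.72°  ·
  (0,2): δ = 64.02°  ·
  (0,3): δ = 70.84°  ·
  (0,4): δ = 124.10°  ·
  (1,2): δ = 138.30°  ·
  (1,3): δ = 3.44°  ✓
  (1,4): δ = 49.82°  ✓
  (2,3): δ = 45.15°  ✓
  (2,4): δ = 8.11°  ✓
  (3,4): δ = 126.74°  ·
antipodal pairs: 4

count = 4; pairs: (1,3), (1,4), (2,3), (2,4)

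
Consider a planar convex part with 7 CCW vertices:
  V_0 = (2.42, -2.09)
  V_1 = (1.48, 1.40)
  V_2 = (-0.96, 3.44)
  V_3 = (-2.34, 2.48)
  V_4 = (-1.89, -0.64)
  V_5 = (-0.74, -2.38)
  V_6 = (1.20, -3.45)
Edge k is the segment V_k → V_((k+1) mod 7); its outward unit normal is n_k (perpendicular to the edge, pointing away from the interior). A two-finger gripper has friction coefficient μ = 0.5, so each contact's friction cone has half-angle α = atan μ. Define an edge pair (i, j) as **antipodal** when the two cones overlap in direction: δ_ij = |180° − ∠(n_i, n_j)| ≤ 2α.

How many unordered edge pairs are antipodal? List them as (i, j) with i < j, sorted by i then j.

count = 8; pairs: (0,3), (0,4), (0,5), (1,3), (1,4), (1,5), (2,6), (3,6)

α = atan 0.5 = 26.57°;  2α = 53.13°
n_0 = (+0.9656, +0.2601)
n_1 = (+0.6414, +0.7672)
n_2 = (-0.5711, +0.8209)
n_3 = (-0.9898, -0.1428)
n_4 = (-0.8343, -0.5514)
n_5 = (-0.4830, -0.8756)
n_6 = (+0.7444, -0.6678)
  (0,1): δ = 144.97°  ·
  (0,2): δ = 70.25°  ·
  (0,3): δ = 6.87°  ✓
  (0,4): δ = 18.39°  ✓
  (0,5): δ = 46.05°  ✓
  (0,6): δ = 123.03°  ·
  (1,2): δ = 105.28°  ·
  (1,3): δ = 41.89°  ✓
  (1,4): δ = 16.64°  ✓
  (1,5): δ = 11.02°  ✓
  (1,6): δ = 88.00°  ·
  (2,3): δ = 116.62°  ·
  (2,4): δ = 91.36°  ·
  (2,5): δ = 63.70°  ·
  (2,6): δ = 13.28°  ✓
  (3,4): δ = 154.75°  ·
  (3,5): δ = 127.09°  ·
  (3,6): δ = 50.10°  ✓
  (4,5): δ = 152.34°  ·
  (4,6): δ = 75.36°  ·
  (5,6): δ = 103.02°  ·
antipodal pairs: 8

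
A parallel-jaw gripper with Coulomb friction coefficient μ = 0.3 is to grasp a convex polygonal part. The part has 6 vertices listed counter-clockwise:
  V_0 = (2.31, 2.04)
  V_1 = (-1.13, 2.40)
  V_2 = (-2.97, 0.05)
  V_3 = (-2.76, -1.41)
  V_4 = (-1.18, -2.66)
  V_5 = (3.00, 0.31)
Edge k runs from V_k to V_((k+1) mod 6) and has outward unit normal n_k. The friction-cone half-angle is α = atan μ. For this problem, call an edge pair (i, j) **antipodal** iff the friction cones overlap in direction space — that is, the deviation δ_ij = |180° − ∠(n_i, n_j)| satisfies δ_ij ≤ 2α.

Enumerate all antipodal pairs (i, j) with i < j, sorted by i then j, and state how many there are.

α = atan 0.3 = 16.70°;  2α = 33.40°
n_0 = (+0.1041, +0.9946)
n_1 = (-0.7874, +0.6165)
n_2 = (-0.9898, -0.1424)
n_3 = (-0.6204, -0.7842)
n_4 = (+0.5792, -0.8152)
n_5 = (+0.9288, +0.3705)
  (0,1): δ = 122.09°  ·
  (0,2): δ = 75.84°  ·
  (0,3): δ = 32.37°  ✓
  (0,4): δ = 41.37°  ·
  (0,5): δ = 117.72°  ·
  (1,2): δ = 133.75°  ·
  (1,3): δ = 90.29°  ·
  (1,4): δ = 16.55°  ✓
  (1,5): δ = 59.80°  ·
  (2,3): δ = 136.53°  ·
  (2,4): δ = 62.79°  ·
  (2,5): δ = 13.56°  ✓
  (3,4): δ = 106.26°  ·
  (3,5): δ = 29.91°  ✓
  (4,5): δ = 103.65°  ·
antipodal pairs: 4

count = 4; pairs: (0,3), (1,4), (2,5), (3,5)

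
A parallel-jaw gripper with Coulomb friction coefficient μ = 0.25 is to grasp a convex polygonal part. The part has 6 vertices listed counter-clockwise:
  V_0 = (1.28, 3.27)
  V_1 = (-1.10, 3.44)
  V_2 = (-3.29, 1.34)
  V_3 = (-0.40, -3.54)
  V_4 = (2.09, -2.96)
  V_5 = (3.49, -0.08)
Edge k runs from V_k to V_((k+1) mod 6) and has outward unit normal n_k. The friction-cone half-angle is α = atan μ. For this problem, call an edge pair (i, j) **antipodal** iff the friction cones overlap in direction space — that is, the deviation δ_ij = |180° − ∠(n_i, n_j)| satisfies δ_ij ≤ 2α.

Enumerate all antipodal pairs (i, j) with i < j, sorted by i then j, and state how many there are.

α = atan 0.25 = 14.04°;  2α = 28.07°
n_0 = (+0.0712, +0.9975)
n_1 = (-0.6921, +0.7218)
n_2 = (-0.8604, -0.5096)
n_3 = (+0.2269, -0.9739)
n_4 = (+0.8994, -0.4372)
n_5 = (+0.8347, +0.5507)
  (0,1): δ = 132.12°  ·
  (0,2): δ = 55.28°  ·
  (0,3): δ = 17.20°  ✓
  (0,4): δ = 68.16°  ·
  (0,5): δ = 127.50°  ·
  (1,2): δ = 103.16°  ·
  (1,3): δ = 30.69°  ·
  (1,4): δ = 20.28°  ✓
  (1,5): δ = 79.61°  ·
  (2,3): δ = 107.52°  ·
  (2,4): δ = 56.56°  ·
  (2,5): δ = 2.78°  ✓
  (3,4): δ = 129.04°  ·
  (3,5): δ = 69.70°  ·
  (4,5): δ = 120.66°  ·
antipodal pairs: 3

count = 3; pairs: (0,3), (1,4), (2,5)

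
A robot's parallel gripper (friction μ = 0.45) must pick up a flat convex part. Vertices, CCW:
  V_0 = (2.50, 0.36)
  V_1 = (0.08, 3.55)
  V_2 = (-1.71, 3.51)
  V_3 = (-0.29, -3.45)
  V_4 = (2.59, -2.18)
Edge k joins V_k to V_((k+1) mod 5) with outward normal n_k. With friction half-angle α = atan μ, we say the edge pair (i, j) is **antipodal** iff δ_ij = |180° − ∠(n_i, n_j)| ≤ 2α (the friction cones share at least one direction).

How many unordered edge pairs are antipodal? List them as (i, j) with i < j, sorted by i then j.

α = atan 0.45 = 24.23°;  2α = 48.46°
n_0 = (+0.7967, +0.6044)
n_1 = (-0.0223, +0.9998)
n_2 = (-0.9798, -0.1999)
n_3 = (+0.4035, -0.9150)
n_4 = (+0.9994, +0.0354)
  (0,1): δ = 125.90°  ·
  (0,2): δ = 25.65°  ✓
  (0,3): δ = 76.61°  ·
  (0,4): δ = 144.84°  ·
  (1,2): δ = 79.75°  ·
  (1,3): δ = 22.52°  ✓
  (1,4): δ = 90.75°  ·
  (2,3): δ = 77.74°  ·
  (2,4): δ = 9.50°  ✓
  (3,4): δ = 111.77°  ·
antipodal pairs: 3

count = 3; pairs: (0,2), (1,3), (2,4)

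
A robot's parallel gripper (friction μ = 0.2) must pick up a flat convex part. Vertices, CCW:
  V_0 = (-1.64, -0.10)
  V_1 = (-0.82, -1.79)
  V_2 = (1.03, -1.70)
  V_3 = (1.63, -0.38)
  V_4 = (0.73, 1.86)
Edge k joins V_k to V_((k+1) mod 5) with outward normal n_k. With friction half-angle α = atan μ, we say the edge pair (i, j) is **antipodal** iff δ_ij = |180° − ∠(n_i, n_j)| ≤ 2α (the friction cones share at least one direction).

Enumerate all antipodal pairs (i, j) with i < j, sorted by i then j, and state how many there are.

α = atan 0.2 = 11.31°;  2α = 22.62°
n_0 = (-0.8997, -0.4365)
n_1 = (+0.0486, -0.9988)
n_2 = (+0.9104, -0.4138)
n_3 = (+0.9279, +0.3728)
n_4 = (-0.6373, +0.7706)
  (0,1): δ = 113.10°  ·
  (0,2): δ = 50.33°  ·
  (0,3): δ = 3.99°  ✓
  (0,4): δ = 103.71°  ·
  (1,2): δ = 117.23°  ·
  (1,3): δ = 70.90°  ·
  (1,4): δ = 36.81°  ·
  (2,3): δ = 133.67°  ·
  (2,4): δ = 25.97°  ·
  (3,4): δ = 72.30°  ·
antipodal pairs: 1

count = 1; pairs: (0,3)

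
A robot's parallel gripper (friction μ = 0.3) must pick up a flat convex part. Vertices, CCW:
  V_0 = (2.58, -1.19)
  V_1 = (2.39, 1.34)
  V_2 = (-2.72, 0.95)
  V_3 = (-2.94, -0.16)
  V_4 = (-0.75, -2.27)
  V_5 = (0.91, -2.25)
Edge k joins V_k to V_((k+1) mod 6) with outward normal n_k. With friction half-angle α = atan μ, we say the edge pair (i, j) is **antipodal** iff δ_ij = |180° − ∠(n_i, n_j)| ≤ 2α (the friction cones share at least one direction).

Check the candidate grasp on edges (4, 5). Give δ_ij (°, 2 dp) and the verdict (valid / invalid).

α = atan 0.3 = 16.70°;  2α = 33.40°
edge 4: e_4 = (+1.66, +0.02);  n_4 = (+0.0120, -0.9999)
edge 5: e_5 = (+1.67, +1.06);  n_5 = (+0.5359, -0.8443)
∠(n_4, n_5) = 31.71°
δ = |180° − 31.71°| = 148.29°
148.29° > 2α = 33.40°  →  invalid

δ = 148.29°, invalid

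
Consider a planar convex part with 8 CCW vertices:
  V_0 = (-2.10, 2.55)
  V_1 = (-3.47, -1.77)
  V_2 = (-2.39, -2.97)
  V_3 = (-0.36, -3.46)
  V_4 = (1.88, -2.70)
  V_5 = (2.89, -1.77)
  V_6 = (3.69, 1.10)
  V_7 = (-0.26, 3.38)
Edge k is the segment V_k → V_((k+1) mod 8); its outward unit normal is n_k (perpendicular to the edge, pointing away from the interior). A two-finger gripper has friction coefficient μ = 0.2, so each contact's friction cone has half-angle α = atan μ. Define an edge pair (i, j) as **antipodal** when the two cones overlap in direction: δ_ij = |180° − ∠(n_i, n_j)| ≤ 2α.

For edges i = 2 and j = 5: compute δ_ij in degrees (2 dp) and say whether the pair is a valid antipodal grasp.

δ = 92.01°, invalid

α = atan 0.2 = 11.31°;  2α = 22.62°
edge 2: e_2 = (+2.03, -0.49);  n_2 = (-0.2346, -0.9721)
edge 5: e_5 = (+0.80, +2.87);  n_5 = (+0.9633, -0.2685)
∠(n_2, n_5) = 87.99°
δ = |180° − 87.99°| = 92.01°
92.01° > 2α = 22.62°  →  invalid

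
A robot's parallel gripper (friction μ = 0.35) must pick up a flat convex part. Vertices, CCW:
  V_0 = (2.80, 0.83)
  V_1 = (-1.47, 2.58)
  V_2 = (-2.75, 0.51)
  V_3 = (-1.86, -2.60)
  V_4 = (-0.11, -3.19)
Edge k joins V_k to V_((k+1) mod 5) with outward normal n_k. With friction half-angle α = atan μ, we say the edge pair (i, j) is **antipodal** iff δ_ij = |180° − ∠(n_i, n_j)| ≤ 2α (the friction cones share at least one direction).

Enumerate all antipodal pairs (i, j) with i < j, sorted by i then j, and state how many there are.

α = atan 0.35 = 19.29°;  2α = 38.58°
n_0 = (+0.3792, +0.9253)
n_1 = (-0.8505, +0.5259)
n_2 = (-0.9614, -0.2751)
n_3 = (-0.3195, -0.9476)
n_4 = (+0.8100, -0.5864)
  (0,1): δ = 99.45°  ·
  (0,2): δ = 51.74°  ·
  (0,3): δ = 3.65°  ✓
  (0,4): δ = 76.39°  ·
  (1,2): δ = 132.30°  ·
  (1,3): δ = 76.90°  ·
  (1,4): δ = 4.17°  ✓
  (2,3): δ = 124.60°  ·
  (2,4): δ = 51.87°  ·
  (3,4): δ = 107.27°  ·
antipodal pairs: 2

count = 2; pairs: (0,3), (1,4)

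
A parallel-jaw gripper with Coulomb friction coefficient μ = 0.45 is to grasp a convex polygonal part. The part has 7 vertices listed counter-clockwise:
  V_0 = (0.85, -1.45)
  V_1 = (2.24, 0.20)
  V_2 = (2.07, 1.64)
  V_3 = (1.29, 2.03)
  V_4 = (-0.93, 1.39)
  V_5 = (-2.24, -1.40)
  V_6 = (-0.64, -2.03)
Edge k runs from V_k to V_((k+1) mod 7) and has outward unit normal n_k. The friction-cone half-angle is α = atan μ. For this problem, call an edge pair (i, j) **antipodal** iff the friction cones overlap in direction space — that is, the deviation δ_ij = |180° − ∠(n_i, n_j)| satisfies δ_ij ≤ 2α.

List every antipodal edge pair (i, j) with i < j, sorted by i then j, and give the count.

α = atan 0.45 = 24.23°;  2α = 48.46°
n_0 = (+0.7648, -0.6443)
n_1 = (+0.9931, +0.1172)
n_2 = (+0.4472, +0.8944)
n_3 = (-0.2770, +0.9609)
n_4 = (-0.9052, +0.4250)
n_5 = (-0.3664, -0.9305)
n_6 = (+0.3627, -0.9319)
  (0,1): δ = 133.16°  ·
  (0,2): δ = 76.45°  ·
  (0,3): δ = 33.81°  ✓
  (0,4): δ = 14.96°  ✓
  (0,5): δ = 108.62°  ·
  (0,6): δ = 151.38°  ·
  (1,2): δ = 123.30°  ·
  (1,3): δ = 80.65°  ·
  (1,4): δ = 31.88°  ✓
  (1,5): δ = 61.78°  ·
  (1,6): δ = 104.54°  ·
  (2,3): δ = 137.35°  ·
  (2,4): δ = 88.59°  ·
  (2,5): δ = 5.07°  ✓
  (2,6): δ = 47.83°  ✓
  (3,4): δ = 131.23°  ·
  (3,5): δ = 37.57°  ✓
  (3,6): δ = 5.19°  ✓
  (4,5): δ = 86.34°  ·
  (4,6): δ = 43.58°  ✓
  (5,6): δ = 137.24°  ·
antipodal pairs: 8

count = 8; pairs: (0,3), (0,4), (1,4), (2,5), (2,6), (3,5), (3,6), (4,6)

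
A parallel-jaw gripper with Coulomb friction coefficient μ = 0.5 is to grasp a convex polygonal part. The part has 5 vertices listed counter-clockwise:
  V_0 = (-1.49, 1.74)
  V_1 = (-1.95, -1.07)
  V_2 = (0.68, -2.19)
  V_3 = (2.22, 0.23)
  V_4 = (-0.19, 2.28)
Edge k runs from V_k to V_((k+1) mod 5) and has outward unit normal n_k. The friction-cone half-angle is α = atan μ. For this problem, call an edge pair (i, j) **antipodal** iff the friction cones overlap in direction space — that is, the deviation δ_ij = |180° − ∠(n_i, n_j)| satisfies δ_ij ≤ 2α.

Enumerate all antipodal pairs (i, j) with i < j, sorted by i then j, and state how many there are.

α = atan 0.5 = 26.57°;  2α = 53.13°
n_0 = (-0.9869, +0.1616)
n_1 = (-0.3918, -0.9200)
n_2 = (+0.8437, -0.5369)
n_3 = (+0.6479, +0.7617)
n_4 = (-0.3836, +0.9235)
  (0,1): δ = 103.77°  ·
  (0,2): δ = 23.17°  ✓
  (0,3): δ = 58.91°  ·
  (0,4): δ = 121.85°  ·
  (1,2): δ = 99.40°  ·
  (1,3): δ = 17.32°  ✓
  (1,4): δ = 45.62°  ✓
  (2,3): δ = 97.91°  ·
  (2,4): δ = 34.97°  ✓
  (3,4): δ = 117.06°  ·
antipodal pairs: 4

count = 4; pairs: (0,2), (1,3), (1,4), (2,4)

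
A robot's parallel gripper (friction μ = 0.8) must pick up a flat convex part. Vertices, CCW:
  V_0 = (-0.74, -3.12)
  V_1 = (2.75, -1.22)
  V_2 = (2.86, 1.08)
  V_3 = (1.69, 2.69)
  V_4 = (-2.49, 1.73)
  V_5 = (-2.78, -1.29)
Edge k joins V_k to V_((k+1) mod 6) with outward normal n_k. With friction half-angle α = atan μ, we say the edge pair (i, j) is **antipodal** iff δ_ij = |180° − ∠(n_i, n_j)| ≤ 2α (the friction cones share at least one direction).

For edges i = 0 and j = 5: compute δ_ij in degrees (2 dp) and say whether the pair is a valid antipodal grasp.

δ = 109.54°, invalid

α = atan 0.8 = 38.66°;  2α = 77.32°
edge 0: e_0 = (+3.49, +1.90);  n_0 = (+0.4781, -0.8783)
edge 5: e_5 = (+2.04, -1.83);  n_5 = (-0.6678, -0.7444)
∠(n_0, n_5) = 70.46°
δ = |180° − 70.46°| = 109.54°
109.54° > 2α = 77.32°  →  invalid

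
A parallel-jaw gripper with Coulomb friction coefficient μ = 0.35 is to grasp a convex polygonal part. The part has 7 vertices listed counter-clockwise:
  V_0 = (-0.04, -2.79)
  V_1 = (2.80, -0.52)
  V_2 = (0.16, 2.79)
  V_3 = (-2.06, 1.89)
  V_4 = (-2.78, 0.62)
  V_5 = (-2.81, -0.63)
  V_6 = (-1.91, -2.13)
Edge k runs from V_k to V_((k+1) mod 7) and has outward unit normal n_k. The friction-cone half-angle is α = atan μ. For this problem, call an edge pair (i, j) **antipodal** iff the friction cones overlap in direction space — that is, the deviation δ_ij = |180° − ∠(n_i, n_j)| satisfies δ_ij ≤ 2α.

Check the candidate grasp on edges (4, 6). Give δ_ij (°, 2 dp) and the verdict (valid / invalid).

δ = 108.07°, invalid

α = atan 0.35 = 19.29°;  2α = 38.58°
edge 4: e_4 = (-0.03, -1.25);  n_4 = (-0.9997, +0.0240)
edge 6: e_6 = (+1.87, -0.66);  n_6 = (-0.3328, -0.9430)
∠(n_4, n_6) = 71.93°
δ = |180° − 71.93°| = 108.07°
108.07° > 2α = 38.58°  →  invalid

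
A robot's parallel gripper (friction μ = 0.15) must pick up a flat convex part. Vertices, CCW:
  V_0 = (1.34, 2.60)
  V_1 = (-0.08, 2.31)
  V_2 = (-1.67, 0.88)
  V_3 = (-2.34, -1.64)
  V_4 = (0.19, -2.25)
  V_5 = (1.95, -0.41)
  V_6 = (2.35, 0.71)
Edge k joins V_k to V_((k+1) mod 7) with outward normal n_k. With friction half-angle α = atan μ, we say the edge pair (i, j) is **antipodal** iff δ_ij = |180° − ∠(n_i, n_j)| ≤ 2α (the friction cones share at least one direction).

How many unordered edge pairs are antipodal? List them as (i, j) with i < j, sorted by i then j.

count = 2; pairs: (1,4), (2,5)

α = atan 0.15 = 8.53°;  2α = 17.06°
n_0 = (-0.2001, +0.9798)
n_1 = (-0.6687, +0.7435)
n_2 = (-0.9664, +0.2569)
n_3 = (-0.2344, -0.9721)
n_4 = (+0.7226, -0.6912)
n_5 = (+0.9417, -0.3363)
n_6 = (+0.8820, +0.4713)
  (0,1): δ = 149.58°  ·
  (0,2): δ = 116.43°  ·
  (0,3): δ = 25.10°  ·
  (0,4): δ = 34.73°  ·
  (0,5): δ = 58.80°  ·
  (0,6): δ = 106.58°  ·
  (1,2): δ = 146.86°  ·
  (1,3): δ = 55.52°  ·
  (1,4): δ = 4.31°  ✓
  (1,5): δ = 28.38°  ·
  (1,6): δ = 76.15°  ·
  (2,3): δ = 88.67°  ·
  (2,4): δ = 28.84°  ·
  (2,5): δ = 4.76°  ✓
  (2,6): δ = 43.01°  ·
  (3,4): δ = 120.17°  ·
  (3,5): δ = 96.10°  ·
  (3,6): δ = 48.32°  ·
  (4,5): δ = 155.93°  ·
  (4,6): δ = 108.15°  ·
  (5,6): δ = 132.23°  ·
antipodal pairs: 2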